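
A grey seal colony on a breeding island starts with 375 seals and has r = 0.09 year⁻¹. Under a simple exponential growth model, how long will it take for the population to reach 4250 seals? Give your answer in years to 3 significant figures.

27.0 years

Set N₀·e^(rt) = 4250: e^(0.09·t) = 4250/375 = 11.333.
0.09·t = ln(11.333) = 2.4277, so t = 2.4277/0.09 = 26.975.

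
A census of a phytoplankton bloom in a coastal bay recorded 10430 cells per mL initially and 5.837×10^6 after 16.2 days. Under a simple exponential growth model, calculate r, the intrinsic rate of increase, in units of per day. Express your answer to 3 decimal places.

From N(t) = N₀·e^(rt): e^(r·16.2) = 5.837×10^6/10430 = 559.64.
r·16.2 = ln(559.64) = 6.3273, so r = 6.3273/16.2 = 0.39057.

0.391 per day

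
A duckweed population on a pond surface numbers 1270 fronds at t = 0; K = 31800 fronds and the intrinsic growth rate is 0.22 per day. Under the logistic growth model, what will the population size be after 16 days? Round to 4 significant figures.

18580 fronds

A = (K − N₀)/N₀ = (31800 − 1270)/1270 = 24.039.
N(t) = K/(1 + A·e^(−rt)) = 31800/(1 + 24.039×e^(−0.22×16)).
e^(−3.52) = 0.029599; denominator = 1 + 24.039×0.029599 = 1.7116.
N = 31800/1.7116 = 18579.6.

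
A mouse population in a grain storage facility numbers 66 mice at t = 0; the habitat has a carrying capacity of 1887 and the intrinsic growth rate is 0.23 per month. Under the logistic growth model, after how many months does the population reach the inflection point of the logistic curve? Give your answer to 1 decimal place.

Logistic growth is fastest at N = K/2 = 943.5.
A = (K − N₀)/N₀ = 27.591. Set K/(1 + A·e^(−rt)) = K/2 → A·e^(−rt) = 1.
e^(−0.23t) = 1/27.591 = 0.0362438, so t = ln(27.591)/0.23 = 3.3175/0.23 = 14.424.

14.4 months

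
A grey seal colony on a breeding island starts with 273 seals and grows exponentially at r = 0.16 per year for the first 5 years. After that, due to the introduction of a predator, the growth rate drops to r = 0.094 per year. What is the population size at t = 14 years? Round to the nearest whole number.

1416 seals

Phase 1: N(5) = 273·e^(0.16×5) = 273·e^0.8 = 607.573.
Phase 2 runs for 14 − 5 = 9 years at r = 0.094.
N(14) = 607.573·e^(0.094×9) = 607.573·e^0.846 = 1415.83.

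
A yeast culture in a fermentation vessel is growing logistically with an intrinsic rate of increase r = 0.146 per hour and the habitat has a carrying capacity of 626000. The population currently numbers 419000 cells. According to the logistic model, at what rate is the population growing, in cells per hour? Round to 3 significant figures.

20200 cells per hour

dN/dt = rN(1 − N/K) = 0.146 × 419000 × (1 − 419000/626000).
1 − 419000/626000 = 0.33067; dN/dt = 0.146 × 419000 × 0.33067 = 20228.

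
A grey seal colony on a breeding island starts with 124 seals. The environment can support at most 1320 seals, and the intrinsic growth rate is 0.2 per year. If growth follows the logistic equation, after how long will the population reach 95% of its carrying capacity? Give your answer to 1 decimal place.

A = (K − N₀)/N₀ = (1320 − 124)/124 = 9.6452.
Solve 1320/(1 + 9.6452·e^(−0.2t)) = 1254: 1 + 9.6452·e^(−0.2t) = 1.0526, so e^(−0.2t) = 0.00545679.
−0.2·t = ln(0.00545679) = -5.2109, so t = 5.2109/0.2 = 26.054.

26.1 years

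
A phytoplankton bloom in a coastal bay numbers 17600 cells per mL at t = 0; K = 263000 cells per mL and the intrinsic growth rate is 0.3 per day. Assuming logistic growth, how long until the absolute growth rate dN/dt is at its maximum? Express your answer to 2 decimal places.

Logistic growth is fastest at N = K/2 = 131500.
A = (K − N₀)/N₀ = 13.943. Set K/(1 + A·e^(−rt)) = K/2 → A·e^(−rt) = 1.
e^(−0.3t) = 1/13.943 = 0.0717196, so t = ln(13.943)/0.3 = 2.635/0.3 = 8.7833.

8.78 days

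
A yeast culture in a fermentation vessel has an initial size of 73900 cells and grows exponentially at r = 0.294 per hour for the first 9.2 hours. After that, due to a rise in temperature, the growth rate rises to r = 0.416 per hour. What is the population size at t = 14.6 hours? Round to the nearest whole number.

Phase 1: N(9.2) = 73900·e^(0.294×9.2) = 73900·e^2.705 = 1.104903×10^6.
Phase 2 runs for 14.6 − 9.2 = 5.4 hours at r = 0.416.
N(14.6) = 1.104903×10^6·e^(0.416×5.4) = 1.104903×10^6·e^2.246 = 1.044536×10^7.

10445357 cells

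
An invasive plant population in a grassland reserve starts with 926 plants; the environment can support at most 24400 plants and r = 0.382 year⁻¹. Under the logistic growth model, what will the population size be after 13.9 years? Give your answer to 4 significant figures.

21680 plants

A = (K − N₀)/N₀ = (24400 − 926)/926 = 25.35.
N(t) = K/(1 + A·e^(−rt)) = 24400/(1 + 25.35×e^(−0.382×13.9)).
e^(−5.31) = 0.0049429; denominator = 1 + 25.35×0.0049429 = 1.1253.
N = 24400/1.1253 = 21683.1.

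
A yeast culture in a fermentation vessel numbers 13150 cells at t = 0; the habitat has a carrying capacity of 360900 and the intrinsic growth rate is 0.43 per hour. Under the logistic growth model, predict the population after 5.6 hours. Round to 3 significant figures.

107000 cells

A = (K − N₀)/N₀ = (360900 − 13150)/13150 = 26.445.
N(t) = K/(1 + A·e^(−rt)) = 360900/(1 + 26.445×e^(−0.43×5.6)).
e^(−2.408) = 0.089995; denominator = 1 + 26.445×0.089995 = 3.3799.
N = 360900/3.3799 = 106778.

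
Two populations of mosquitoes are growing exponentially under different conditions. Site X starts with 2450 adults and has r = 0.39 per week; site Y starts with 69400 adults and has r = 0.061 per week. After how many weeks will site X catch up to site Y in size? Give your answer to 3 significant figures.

10.2 weeks

Set 2450·e^(0.39t) = 69400·e^(0.061t).
e^((0.39 − 0.061)t) = 69400/2450 → e^(0.329·t) = 28.327.
0.329·t = ln(28.327) = 3.3438, so t = 3.3438/0.329 = 10.164.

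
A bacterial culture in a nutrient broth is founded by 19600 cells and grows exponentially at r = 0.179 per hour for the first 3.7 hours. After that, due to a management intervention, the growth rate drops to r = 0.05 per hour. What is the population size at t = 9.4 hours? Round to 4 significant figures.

50540 cells

Phase 1: N(3.7) = 19600·e^(0.179×3.7) = 19600·e^0.6623 = 38009.3.
Phase 2 runs for 9.4 − 3.7 = 5.7 hours at r = 0.05.
N(9.4) = 38009.3·e^(0.05×5.7) = 38009.3·e^0.285 = 50543.3.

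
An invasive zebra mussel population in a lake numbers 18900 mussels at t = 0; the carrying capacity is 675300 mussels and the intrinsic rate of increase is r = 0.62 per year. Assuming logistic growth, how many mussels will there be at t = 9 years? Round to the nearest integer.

597071 mussels

A = (K − N₀)/N₀ = (675300 − 18900)/18900 = 34.73.
N(t) = K/(1 + A·e^(−rt)) = 675300/(1 + 34.73×e^(−0.62×9)).
e^(−5.58) = 0.0037726; denominator = 1 + 34.73×0.0037726 = 1.131.
N = 675300/1.131 = 597071.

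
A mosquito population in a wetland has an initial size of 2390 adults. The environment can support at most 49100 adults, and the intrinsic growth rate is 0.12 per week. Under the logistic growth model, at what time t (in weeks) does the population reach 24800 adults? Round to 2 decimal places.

A = (K − N₀)/N₀ = (49100 − 2390)/2390 = 19.544.
Solve 49100/(1 + 19.544·e^(−0.12t)) = 24800: 1 + 19.544·e^(−0.12t) = 1.9798, so e^(−0.12t) = 0.0501352.
−0.12·t = ln(0.0501352) = -2.993, so t = 2.993/0.12 = 24.942.

24.94 weeks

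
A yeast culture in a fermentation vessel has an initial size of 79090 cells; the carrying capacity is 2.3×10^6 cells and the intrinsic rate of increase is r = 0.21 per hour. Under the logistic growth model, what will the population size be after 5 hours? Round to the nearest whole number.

A = (K − N₀)/N₀ = (2.3×10^6 − 79090)/79090 = 28.081.
N(t) = K/(1 + A·e^(−rt)) = 2.3×10^6/(1 + 28.081×e^(−0.21×5)).
e^(−1.05) = 0.34994; denominator = 1 + 28.081×0.34994 = 10.827.
N = 2.3×10^6/10.827 = 212441.

212441 cells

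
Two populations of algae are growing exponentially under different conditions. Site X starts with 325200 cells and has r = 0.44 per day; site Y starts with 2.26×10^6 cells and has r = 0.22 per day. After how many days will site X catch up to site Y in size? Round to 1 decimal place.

Set 325200·e^(0.44t) = 2.26×10^6·e^(0.22t).
e^((0.44 − 0.22)t) = 2.26×10^6/325200 → e^(0.22·t) = 6.9496.
0.22·t = ln(6.9496) = 1.9387, so t = 1.9387/0.22 = 8.8122.

8.8 days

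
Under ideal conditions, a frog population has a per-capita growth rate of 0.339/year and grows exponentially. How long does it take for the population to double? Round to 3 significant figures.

Doubling time t_d = ln(2)/r = 0.6931/0.339 = 2.0447.

2.04 years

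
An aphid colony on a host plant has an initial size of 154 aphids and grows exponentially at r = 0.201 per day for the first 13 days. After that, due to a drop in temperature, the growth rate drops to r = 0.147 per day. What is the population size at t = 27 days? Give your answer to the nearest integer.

16448 aphids

Phase 1: N(13) = 154·e^(0.201×13) = 154·e^2.613 = 2100.55.
Phase 2 runs for 27 − 13 = 14 days at r = 0.147.
N(27) = 2100.55·e^(0.147×14) = 2100.55·e^2.058 = 16447.9.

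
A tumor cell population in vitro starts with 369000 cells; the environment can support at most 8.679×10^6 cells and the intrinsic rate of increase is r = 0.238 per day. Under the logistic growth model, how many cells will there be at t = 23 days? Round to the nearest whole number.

7929940 cells

A = (K − N₀)/N₀ = (8.679×10^6 − 369000)/369000 = 22.52.
N(t) = K/(1 + A·e^(−rt)) = 8.679×10^6/(1 + 22.52×e^(−0.238×23)).
e^(−5.474) = 0.0041944; denominator = 1 + 22.52×0.0041944 = 1.0945.
N = 8.679×10^6/1.0945 = 7.92994×10^6.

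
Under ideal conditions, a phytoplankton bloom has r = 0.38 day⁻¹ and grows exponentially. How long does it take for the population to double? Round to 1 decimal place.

Doubling time t_d = ln(2)/r = 0.6931/0.38 = 1.8241.

1.8 days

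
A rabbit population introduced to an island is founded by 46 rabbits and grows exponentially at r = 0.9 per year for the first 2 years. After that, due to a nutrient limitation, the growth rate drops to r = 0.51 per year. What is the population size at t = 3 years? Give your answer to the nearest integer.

Phase 1: N(2) = 46·e^(0.9×2) = 46·e^1.8 = 278.284.
Phase 2 runs for 3 − 2 = 1 years at r = 0.51.
N(3) = 278.284·e^(0.51×1) = 278.284·e^0.51 = 463.424.

463 rabbits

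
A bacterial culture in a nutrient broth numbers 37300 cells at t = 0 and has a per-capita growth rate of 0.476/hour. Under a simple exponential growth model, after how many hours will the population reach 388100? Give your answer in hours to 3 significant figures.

4.92 hours

Set N₀·e^(rt) = 388100: e^(0.476·t) = 388100/37300 = 10.405.
0.476·t = ln(10.405) = 2.3423, so t = 2.3423/0.476 = 4.9207.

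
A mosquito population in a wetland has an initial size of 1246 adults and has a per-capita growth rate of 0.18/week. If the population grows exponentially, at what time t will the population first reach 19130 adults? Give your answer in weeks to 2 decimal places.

Set N₀·e^(rt) = 19130: e^(0.18·t) = 19130/1246 = 15.353.
0.18·t = ln(15.353) = 2.7313, so t = 2.7313/0.18 = 15.174.

15.17 weeks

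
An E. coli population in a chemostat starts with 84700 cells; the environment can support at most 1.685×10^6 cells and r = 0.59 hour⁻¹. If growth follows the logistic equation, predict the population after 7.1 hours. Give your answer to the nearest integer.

A = (K − N₀)/N₀ = (1.685×10^6 − 84700)/84700 = 18.894.
N(t) = K/(1 + A·e^(−rt)) = 1.685×10^6/(1 + 18.894×e^(−0.59×7.1)).
e^(−4.189) = 0.015161; denominator = 1 + 18.894×0.015161 = 1.2865.
N = 1.685×10^6/1.2865 = 1.3098×10^6.

1309800 cells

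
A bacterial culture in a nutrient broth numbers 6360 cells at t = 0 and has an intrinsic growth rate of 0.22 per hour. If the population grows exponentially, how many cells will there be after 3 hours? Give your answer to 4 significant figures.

12310 cells

N(t) = N₀·e^(rt) = 6360 × e^(0.22×3) = 6360 × e^0.66.
e^0.66 ≈ 1.9348, so N ≈ 6360 × 1.9348 = 12305.3.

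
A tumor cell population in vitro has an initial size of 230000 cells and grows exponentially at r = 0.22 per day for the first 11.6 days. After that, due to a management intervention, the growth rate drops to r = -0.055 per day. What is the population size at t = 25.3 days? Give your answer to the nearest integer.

Phase 1: N(11.6) = 230000·e^(0.22×11.6) = 230000·e^2.552 = 2.951531×10^6.
Phase 2 runs for 25.3 − 11.6 = 13.7 days at r = -0.055.
N(25.3) = 2.951531×10^6·e^(-0.055×13.7) = 2.951531×10^6·e^-0.7535 = 1.389333×10^6.

1389333 cells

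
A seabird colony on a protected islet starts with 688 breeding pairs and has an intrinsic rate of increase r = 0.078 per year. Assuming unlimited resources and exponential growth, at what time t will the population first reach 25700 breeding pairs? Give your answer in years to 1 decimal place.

46.4 years

Set N₀·e^(rt) = 25700: e^(0.078·t) = 25700/688 = 37.355.
0.078·t = ln(37.355) = 3.6205, so t = 3.6205/0.078 = 46.416.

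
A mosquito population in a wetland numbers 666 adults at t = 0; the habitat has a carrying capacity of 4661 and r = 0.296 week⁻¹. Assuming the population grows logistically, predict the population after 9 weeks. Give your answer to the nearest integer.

A = (K − N₀)/N₀ = (4661 − 666)/666 = 5.9985.
N(t) = K/(1 + A·e^(−rt)) = 4661/(1 + 5.9985×e^(−0.296×9)).
e^(−2.664) = 0.069669; denominator = 1 + 5.9985×0.069669 = 1.4179.
N = 4661/1.4179 = 3287.23.

3287 adults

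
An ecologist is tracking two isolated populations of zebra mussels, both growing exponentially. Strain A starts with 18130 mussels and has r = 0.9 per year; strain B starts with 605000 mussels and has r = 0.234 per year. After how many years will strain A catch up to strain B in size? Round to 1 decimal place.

5.3 years

Set 18130·e^(0.9t) = 605000·e^(0.234t).
e^((0.9 − 0.234)t) = 605000/18130 → e^(0.666·t) = 33.37.
0.666·t = ln(33.37) = 3.5077, so t = 3.5077/0.666 = 5.2668.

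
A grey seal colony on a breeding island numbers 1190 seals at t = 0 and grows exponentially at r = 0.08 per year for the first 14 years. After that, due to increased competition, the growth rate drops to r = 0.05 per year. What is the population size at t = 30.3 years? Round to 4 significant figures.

8240 seals

Phase 1: N(14) = 1190·e^(0.08×14) = 1190·e^1.12 = 3647.18.
Phase 2 runs for 30.3 − 14 = 16.3 years at r = 0.05.
N(30.3) = 3647.18·e^(0.05×16.3) = 3647.18·e^0.815 = 8239.61.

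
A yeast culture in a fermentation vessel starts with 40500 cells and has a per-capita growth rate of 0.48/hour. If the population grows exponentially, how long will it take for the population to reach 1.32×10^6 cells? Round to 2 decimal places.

Set N₀·e^(rt) = 1.32×10^6: e^(0.48·t) = 1.32×10^6/40500 = 32.593.
0.48·t = ln(32.593) = 3.4841, so t = 3.4841/0.48 = 7.2585.

7.26 hours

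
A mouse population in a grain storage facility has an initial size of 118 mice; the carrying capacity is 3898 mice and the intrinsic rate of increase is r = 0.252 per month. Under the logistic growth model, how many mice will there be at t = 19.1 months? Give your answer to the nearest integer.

3093 mice

A = (K − N₀)/N₀ = (3898 − 118)/118 = 32.034.
N(t) = K/(1 + A·e^(−rt)) = 3898/(1 + 32.034×e^(−0.252×19.1)).
e^(−4.813) = 0.0081218; denominator = 1 + 32.034×0.0081218 = 1.2602.
N = 3898/1.2602 = 3093.22.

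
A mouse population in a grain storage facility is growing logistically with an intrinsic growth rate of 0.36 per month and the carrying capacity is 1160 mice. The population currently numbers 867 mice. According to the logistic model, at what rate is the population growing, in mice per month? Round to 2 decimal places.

dN/dt = rN(1 − N/K) = 0.36 × 867 × (1 − 867/1160).
1 − 867/1160 = 0.25259; dN/dt = 0.36 × 867 × 0.25259 = 78.837.

78.84 mice per month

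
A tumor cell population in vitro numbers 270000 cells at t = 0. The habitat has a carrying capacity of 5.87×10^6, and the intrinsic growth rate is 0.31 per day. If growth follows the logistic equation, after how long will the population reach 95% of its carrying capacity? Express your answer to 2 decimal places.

19.28 days

A = (K − N₀)/N₀ = (5.87×10^6 − 270000)/270000 = 20.741.
Solve 5.87×10^6/(1 + 20.741·e^(−0.31t)) = 5.5765×10^6: 1 + 20.741·e^(−0.31t) = 1.0526, so e^(−0.31t) = 0.00253759.
−0.31·t = ln(0.00253759) = -5.9765, so t = 5.9765/0.31 = 19.279.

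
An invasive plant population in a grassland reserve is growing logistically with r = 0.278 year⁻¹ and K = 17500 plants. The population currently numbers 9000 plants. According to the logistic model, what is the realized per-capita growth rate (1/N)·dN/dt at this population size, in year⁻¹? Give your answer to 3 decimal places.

0.135 per year

(1/N)·dN/dt = r(1 − N/K) = 0.278 × (1 − 9000/17500).
= 0.278 × 0.48571 = 0.13503.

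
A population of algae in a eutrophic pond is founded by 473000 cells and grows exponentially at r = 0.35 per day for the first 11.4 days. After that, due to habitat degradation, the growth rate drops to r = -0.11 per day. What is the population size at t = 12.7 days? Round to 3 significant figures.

22200000 cells

Phase 1: N(11.4) = 473000·e^(0.35×11.4) = 473000·e^3.99 = 2.556796×10^7.
Phase 2 runs for 12.7 − 11.4 = 1.3 days at r = -0.11.
N(12.7) = 2.556796×10^7·e^(-0.11×1.3) = 2.556796×10^7·e^-0.143 = 2.216114×10^7.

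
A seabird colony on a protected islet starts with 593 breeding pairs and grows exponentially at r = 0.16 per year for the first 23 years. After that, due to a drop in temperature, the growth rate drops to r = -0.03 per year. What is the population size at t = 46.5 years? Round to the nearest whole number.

Phase 1: N(23) = 593·e^(0.16×23) = 593·e^3.68 = 23510.3.
Phase 2 runs for 46.5 − 23 = 23.5 years at r = -0.03.
N(46.5) = 23510.3·e^(-0.03×23.5) = 23510.3·e^-0.705 = 11616.6.

11617 breeding pairs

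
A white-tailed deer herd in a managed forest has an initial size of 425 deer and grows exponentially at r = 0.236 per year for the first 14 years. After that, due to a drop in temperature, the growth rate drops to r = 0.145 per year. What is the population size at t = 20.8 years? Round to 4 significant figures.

31010 deer

Phase 1: N(14) = 425·e^(0.236×14) = 425·e^3.304 = 11569.1.
Phase 2 runs for 20.8 − 14 = 6.8 years at r = 0.145.
N(20.8) = 11569.1·e^(0.145×6.8) = 11569.1·e^0.986 = 31010.7.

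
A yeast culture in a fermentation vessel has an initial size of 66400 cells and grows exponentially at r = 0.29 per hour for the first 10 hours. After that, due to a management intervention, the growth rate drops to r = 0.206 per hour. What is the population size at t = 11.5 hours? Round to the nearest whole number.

Phase 1: N(10) = 66400·e^(0.29×10) = 66400·e^2.9 = 1.206763×10^6.
Phase 2 runs for 11.5 − 10 = 1.5 hours at r = 0.206.
N(11.5) = 1.206763×10^6·e^(0.206×1.5) = 1.206763×10^6·e^0.309 = 1.643687×10^6.

1643687 cells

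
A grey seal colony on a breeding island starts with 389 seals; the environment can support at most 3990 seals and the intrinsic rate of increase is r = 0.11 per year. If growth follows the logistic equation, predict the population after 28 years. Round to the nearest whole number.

A = (K − N₀)/N₀ = (3990 − 389)/389 = 9.2571.
N(t) = K/(1 + A·e^(−rt)) = 3990/(1 + 9.2571×e^(−0.11×28)).
e^(−3.08) = 0.045959; denominator = 1 + 9.2571×0.045959 = 1.4254.
N = 3990/1.4254 = 2799.12.

2799 seals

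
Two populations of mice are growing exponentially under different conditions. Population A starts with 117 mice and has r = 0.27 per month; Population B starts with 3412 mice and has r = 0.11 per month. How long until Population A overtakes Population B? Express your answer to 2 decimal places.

21.08 months

Set 117·e^(0.27t) = 3412·e^(0.11t).
e^((0.27 − 0.11)t) = 3412/117 → e^(0.16·t) = 29.162.
0.16·t = ln(29.162) = 3.3729, so t = 3.3729/0.16 = 21.08.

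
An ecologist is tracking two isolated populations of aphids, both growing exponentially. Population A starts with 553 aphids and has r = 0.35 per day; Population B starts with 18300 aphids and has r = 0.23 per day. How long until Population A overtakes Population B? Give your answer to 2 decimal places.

29.16 days

Set 553·e^(0.35t) = 18300·e^(0.23t).
e^((0.35 − 0.23)t) = 18300/553 → e^(0.12·t) = 33.092.
0.12·t = ln(33.092) = 3.4993, so t = 3.4993/0.12 = 29.161.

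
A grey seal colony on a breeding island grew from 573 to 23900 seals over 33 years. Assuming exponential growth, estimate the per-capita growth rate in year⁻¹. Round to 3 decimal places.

From N(t) = N₀·e^(rt): e^(r·33) = 23900/573 = 41.71.
r·33 = ln(41.71) = 3.7307, so r = 3.7307/33 = 0.11305.

0.113 per year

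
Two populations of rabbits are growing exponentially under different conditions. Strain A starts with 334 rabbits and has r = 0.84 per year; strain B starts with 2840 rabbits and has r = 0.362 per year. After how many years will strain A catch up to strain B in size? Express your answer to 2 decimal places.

Set 334·e^(0.84t) = 2840·e^(0.362t).
e^((0.84 − 0.362)t) = 2840/334 → e^(0.478·t) = 8.503.
0.478·t = ln(8.503) = 2.1404, so t = 2.1404/0.478 = 4.4779.

4.48 years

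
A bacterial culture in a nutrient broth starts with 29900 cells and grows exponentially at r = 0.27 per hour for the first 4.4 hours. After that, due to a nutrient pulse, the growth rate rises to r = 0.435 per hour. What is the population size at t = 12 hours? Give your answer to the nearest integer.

Phase 1: N(4.4) = 29900·e^(0.27×4.4) = 29900·e^1.188 = 98087.4.
Phase 2 runs for 12 − 4.4 = 7.6 hours at r = 0.435.
N(12) = 98087.4·e^(0.435×7.6) = 98087.4·e^3.306 = 2.675412×10^6.

2675412 cells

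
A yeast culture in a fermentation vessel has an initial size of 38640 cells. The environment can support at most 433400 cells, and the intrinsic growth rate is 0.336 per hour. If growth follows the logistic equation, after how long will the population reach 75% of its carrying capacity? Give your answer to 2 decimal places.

A = (K − N₀)/N₀ = (433400 − 38640)/38640 = 10.216.
Solve 433400/(1 + 10.216·e^(−0.336t)) = 325050: 1 + 10.216·e^(−0.336t) = 1.3333, so e^(−0.336t) = 0.0326274.
−0.336·t = ln(0.0326274) = -3.4226, so t = 3.4226/0.336 = 10.186.

10.19 hours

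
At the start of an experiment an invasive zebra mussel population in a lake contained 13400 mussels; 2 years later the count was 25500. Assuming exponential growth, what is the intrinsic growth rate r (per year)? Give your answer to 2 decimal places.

0.32 per year

From N(t) = N₀·e^(rt): e^(r·2) = 25500/13400 = 1.903.
r·2 = ln(1.903) = 0.64342, so r = 0.64342/2 = 0.32171.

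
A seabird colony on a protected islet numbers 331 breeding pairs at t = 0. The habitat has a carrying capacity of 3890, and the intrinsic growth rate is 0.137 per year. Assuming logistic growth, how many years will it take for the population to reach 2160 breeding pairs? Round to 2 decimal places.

18.96 years

A = (K − N₀)/N₀ = (3890 − 331)/331 = 10.752.
Solve 3890/(1 + 10.752·e^(−0.137t)) = 2160: 1 + 10.752·e^(−0.137t) = 1.8009, so e^(−0.137t) = 0.074489.
−0.137·t = ln(0.074489) = -2.5971, so t = 2.5971/0.137 = 18.957.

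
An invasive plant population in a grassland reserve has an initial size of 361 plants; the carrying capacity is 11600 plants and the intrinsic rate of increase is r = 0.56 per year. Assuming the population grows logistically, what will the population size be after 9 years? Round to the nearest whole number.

9654 plants

A = (K − N₀)/N₀ = (11600 − 361)/361 = 31.133.
N(t) = K/(1 + A·e^(−rt)) = 11600/(1 + 31.133×e^(−0.56×9)).
e^(−5.04) = 0.0064737; denominator = 1 + 31.133×0.0064737 = 1.2015.
N = 11600/1.2015 = 9654.22.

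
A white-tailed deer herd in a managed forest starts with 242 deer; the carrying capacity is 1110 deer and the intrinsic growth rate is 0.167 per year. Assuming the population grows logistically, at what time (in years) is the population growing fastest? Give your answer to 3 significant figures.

Logistic growth is fastest at N = K/2 = 555.
A = (K − N₀)/N₀ = 3.5868. Set K/(1 + A·e^(−rt)) = K/2 → A·e^(−rt) = 1.
e^(−0.167t) = 1/3.5868 = 0.278802, so t = ln(3.5868)/0.167 = 1.2773/0.167 = 7.6482.

7.65 years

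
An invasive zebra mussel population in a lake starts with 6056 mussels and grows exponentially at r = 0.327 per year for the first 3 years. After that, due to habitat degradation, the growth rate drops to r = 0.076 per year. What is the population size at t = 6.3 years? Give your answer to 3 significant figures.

Phase 1: N(3) = 6056·e^(0.327×3) = 6056·e^0.981 = 16152.1.
Phase 2 runs for 6.3 − 3 = 3.3 years at r = 0.076.
N(6.3) = 16152.1·e^(0.076×3.3) = 16152.1·e^0.2508 = 20756.3.

20800 mussels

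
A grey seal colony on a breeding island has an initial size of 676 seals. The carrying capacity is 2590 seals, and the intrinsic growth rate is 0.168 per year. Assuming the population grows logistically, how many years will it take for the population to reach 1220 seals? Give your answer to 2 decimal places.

A = (K − N₀)/N₀ = (2590 − 676)/676 = 2.8314.
Solve 2590/(1 + 2.8314·e^(−0.168t)) = 1220: 1 + 2.8314·e^(−0.168t) = 2.123, so e^(−0.168t) = 0.396612.
−0.168·t = ln(0.396612) = -0.9248, so t = 0.9248/0.168 = 5.5047.

5.50 years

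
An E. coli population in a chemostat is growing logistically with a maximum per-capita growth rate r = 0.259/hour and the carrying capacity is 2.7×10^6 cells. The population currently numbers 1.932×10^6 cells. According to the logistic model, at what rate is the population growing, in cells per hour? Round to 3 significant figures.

142000 cells per hour

dN/dt = rN(1 − N/K) = 0.259 × 1.932×10^6 × (1 − 1.932×10^6/2.7×10^6).
1 − 1.932×10^6/2.7×10^6 = 0.28444; dN/dt = 0.259 × 1.932×10^6 × 0.28444 = 1.42333×10^5.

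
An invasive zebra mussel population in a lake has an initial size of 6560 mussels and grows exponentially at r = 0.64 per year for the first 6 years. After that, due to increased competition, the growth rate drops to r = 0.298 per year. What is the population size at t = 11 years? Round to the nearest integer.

Phase 1: N(6) = 6560·e^(0.64×6) = 6560·e^3.84 = 305207.
Phase 2 runs for 11 − 6 = 5 years at r = 0.298.
N(11) = 305207·e^(0.298×5) = 305207·e^1.49 = 1.354233×10^6.

1354233 mussels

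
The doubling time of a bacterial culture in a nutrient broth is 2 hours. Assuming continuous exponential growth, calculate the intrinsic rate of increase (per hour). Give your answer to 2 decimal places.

0.35 per hour

r = ln(2)/t_d = 0.6931/2 = 0.34657.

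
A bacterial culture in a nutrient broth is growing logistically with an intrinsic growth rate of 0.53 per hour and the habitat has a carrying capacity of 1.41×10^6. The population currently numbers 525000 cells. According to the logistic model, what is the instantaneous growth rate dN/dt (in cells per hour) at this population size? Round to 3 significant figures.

175000 cells per hour

dN/dt = rN(1 − N/K) = 0.53 × 525000 × (1 − 525000/1.41×10^6).
1 − 525000/1.41×10^6 = 0.62766; dN/dt = 0.53 × 525000 × 0.62766 = 1.74646×10^5.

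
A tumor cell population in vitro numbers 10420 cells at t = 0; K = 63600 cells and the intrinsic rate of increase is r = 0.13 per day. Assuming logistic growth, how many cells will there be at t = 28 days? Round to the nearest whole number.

A = (K − N₀)/N₀ = (63600 − 10420)/10420 = 5.1036.
N(t) = K/(1 + A·e^(−rt)) = 63600/(1 + 5.1036×e^(−0.13×28)).
e^(−3.64) = 0.026252; denominator = 1 + 5.1036×0.026252 = 1.134.
N = 63600/1.134 = 56085.5.

56086 cells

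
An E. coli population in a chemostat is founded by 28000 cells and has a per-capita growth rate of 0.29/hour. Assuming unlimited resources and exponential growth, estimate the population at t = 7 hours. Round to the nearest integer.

N(t) = N₀·e^(rt) = 28000 × e^(0.29×7) = 28000 × e^2.03.
e^2.03 ≈ 7.6141, so N ≈ 28000 × 7.6141 = 213194.

213194 cells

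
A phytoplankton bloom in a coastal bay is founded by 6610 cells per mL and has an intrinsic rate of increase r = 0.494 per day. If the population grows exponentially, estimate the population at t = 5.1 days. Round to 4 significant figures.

N(t) = N₀·e^(rt) = 6610 × e^(0.494×5.1) = 6610 × e^2.519.
e^2.519 ≈ 12.421, so N ≈ 6610 × 12.421 = 82103.7.

82100 cells per mL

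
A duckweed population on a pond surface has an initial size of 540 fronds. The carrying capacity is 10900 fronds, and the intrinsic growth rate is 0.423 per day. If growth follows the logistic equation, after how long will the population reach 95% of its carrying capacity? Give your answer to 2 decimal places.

13.94 days

A = (K − N₀)/N₀ = (10900 − 540)/540 = 19.185.
Solve 10900/(1 + 19.185·e^(−0.423t)) = 10355: 1 + 19.185·e^(−0.423t) = 1.0526, so e^(−0.423t) = 0.00274334.
−0.423·t = ln(0.00274334) = -5.8986, so t = 5.8986/0.423 = 13.945.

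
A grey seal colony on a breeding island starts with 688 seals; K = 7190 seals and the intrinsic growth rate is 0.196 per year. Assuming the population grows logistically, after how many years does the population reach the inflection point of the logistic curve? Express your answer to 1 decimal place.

Logistic growth is fastest at N = K/2 = 3595.
A = (K − N₀)/N₀ = 9.4506. Set K/(1 + A·e^(−rt)) = K/2 → A·e^(−rt) = 1.
e^(−0.196t) = 1/9.4506 = 0.105814, so t = ln(9.4506)/0.196 = 2.2461/0.196 = 11.46.

11.5 years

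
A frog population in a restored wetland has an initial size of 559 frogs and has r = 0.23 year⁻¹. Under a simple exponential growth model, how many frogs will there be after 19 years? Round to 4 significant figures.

44190 frogs

N(t) = N₀·e^(rt) = 559 × e^(0.23×19) = 559 × e^4.37.
e^4.37 ≈ 79.044, so N ≈ 559 × 79.044 = 44185.4.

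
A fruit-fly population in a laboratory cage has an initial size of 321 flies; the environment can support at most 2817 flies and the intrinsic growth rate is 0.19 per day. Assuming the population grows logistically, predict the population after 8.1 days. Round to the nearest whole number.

A = (K − N₀)/N₀ = (2817 − 321)/321 = 7.7757.
N(t) = K/(1 + A·e^(−rt)) = 2817/(1 + 7.7757×e^(−0.19×8.1)).
e^(−1.539) = 0.2146; denominator = 1 + 7.7757×0.2146 = 2.6686.
N = 2817/2.6686 = 1055.6.

1056 flies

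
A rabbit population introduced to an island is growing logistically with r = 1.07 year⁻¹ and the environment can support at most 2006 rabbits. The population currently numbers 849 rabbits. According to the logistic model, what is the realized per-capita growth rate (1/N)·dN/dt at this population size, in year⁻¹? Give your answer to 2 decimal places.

0.62 per year

(1/N)·dN/dt = r(1 − N/K) = 1.07 × (1 − 849/2006).
= 1.07 × 0.57677 = 0.61714.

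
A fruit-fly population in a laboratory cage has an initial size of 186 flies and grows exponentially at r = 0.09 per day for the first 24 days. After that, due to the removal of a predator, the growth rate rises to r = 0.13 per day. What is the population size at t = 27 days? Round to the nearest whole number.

Phase 1: N(24) = 186·e^(0.09×24) = 186·e^2.16 = 1612.83.
Phase 2 runs for 27 − 24 = 3 days at r = 0.13.
N(27) = 1612.83·e^(0.13×3) = 1612.83·e^0.39 = 2382.12.

2382 flies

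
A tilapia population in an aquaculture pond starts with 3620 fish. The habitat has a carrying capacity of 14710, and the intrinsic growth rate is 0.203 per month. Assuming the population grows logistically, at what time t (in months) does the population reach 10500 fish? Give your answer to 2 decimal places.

10.02 months

A = (K − N₀)/N₀ = (14710 − 3620)/3620 = 3.0635.
Solve 14710/(1 + 3.0635·e^(−0.203t)) = 10500: 1 + 3.0635·e^(−0.203t) = 1.401, so e^(−0.203t) = 0.130879.
−0.203·t = ln(0.130879) = -2.0335, so t = 2.0335/0.203 = 10.017.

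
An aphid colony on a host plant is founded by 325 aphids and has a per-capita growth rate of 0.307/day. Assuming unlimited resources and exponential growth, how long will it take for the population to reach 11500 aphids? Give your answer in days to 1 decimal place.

Set N₀·e^(rt) = 11500: e^(0.307·t) = 11500/325 = 35.385.
0.307·t = ln(35.385) = 3.5663, so t = 3.5663/0.307 = 11.617.

11.6 days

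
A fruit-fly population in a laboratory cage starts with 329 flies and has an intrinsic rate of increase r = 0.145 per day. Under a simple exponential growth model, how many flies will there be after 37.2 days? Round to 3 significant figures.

N(t) = N₀·e^(rt) = 329 × e^(0.145×37.2) = 329 × e^5.394.
e^5.394 ≈ 220.08, so N ≈ 329 × 220.08 = 72407.

72400 flies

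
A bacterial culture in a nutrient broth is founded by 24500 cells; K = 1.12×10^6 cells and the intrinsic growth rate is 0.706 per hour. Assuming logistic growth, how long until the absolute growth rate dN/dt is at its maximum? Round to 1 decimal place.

Logistic growth is fastest at N = K/2 = 560000.
A = (K − N₀)/N₀ = 44.714. Set K/(1 + A·e^(−rt)) = K/2 → A·e^(−rt) = 1.
e^(−0.706t) = 1/44.714 = 0.0223642, so t = ln(44.714)/0.706 = 3.8003/0.706 = 5.3829.

5.4 hours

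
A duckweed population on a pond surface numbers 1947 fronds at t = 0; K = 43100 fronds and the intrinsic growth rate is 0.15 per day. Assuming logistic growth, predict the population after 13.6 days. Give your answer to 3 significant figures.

A = (K − N₀)/N₀ = (43100 − 1947)/1947 = 21.137.
N(t) = K/(1 + A·e^(−rt)) = 43100/(1 + 21.137×e^(−0.15×13.6)).
e^(−2.04) = 0.13003; denominator = 1 + 21.137×0.13003 = 3.7484.
N = 43100/3.7484 = 11498.3.

11500 fronds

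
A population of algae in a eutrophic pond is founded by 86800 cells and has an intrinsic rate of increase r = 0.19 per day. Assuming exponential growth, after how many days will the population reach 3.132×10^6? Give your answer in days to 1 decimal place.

Set N₀·e^(rt) = 3.132×10^6: e^(0.19·t) = 3.132×10^6/86800 = 36.083.
0.19·t = ln(36.083) = 3.5858, so t = 3.5858/0.19 = 18.873.

18.9 days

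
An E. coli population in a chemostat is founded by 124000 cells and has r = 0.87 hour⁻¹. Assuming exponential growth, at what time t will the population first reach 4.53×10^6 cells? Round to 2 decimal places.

4.14 hours

Set N₀·e^(rt) = 4.53×10^6: e^(0.87·t) = 4.53×10^6/124000 = 36.532.
0.87·t = ln(36.532) = 3.5982, so t = 3.5982/0.87 = 4.1359.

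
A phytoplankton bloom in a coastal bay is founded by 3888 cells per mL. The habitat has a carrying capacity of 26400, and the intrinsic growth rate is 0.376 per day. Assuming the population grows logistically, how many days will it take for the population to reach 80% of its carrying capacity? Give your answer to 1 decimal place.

A = (K − N₀)/N₀ = (26400 − 3888)/3888 = 5.7901.
Solve 26400/(1 + 5.7901·e^(−0.376t)) = 21120: 1 + 5.7901·e^(−0.376t) = 1.25, so e^(−0.376t) = 0.043177.
−0.376·t = ln(0.043177) = -3.1424, so t = 3.1424/0.376 = 8.3576.

8.4 days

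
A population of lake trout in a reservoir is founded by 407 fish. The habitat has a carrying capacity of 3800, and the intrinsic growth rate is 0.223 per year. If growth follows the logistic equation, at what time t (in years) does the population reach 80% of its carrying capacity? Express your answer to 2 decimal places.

15.73 years

A = (K − N₀)/N₀ = (3800 − 407)/407 = 8.3366.
Solve 3800/(1 + 8.3366·e^(−0.223t)) = 3040: 1 + 8.3366·e^(−0.223t) = 1.25, so e^(−0.223t) = 0.0299882.
−0.223·t = ln(0.0299882) = -3.507, so t = 3.507/0.223 = 15.726.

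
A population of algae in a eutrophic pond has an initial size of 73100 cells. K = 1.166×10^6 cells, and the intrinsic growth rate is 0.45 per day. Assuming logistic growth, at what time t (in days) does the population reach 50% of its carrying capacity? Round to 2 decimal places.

6.01 days

A = (K − N₀)/N₀ = (1.166×10^6 − 73100)/73100 = 14.951.
Solve 1.166×10^6/(1 + 14.951·e^(−0.45t)) = 583000: 1 + 14.951·e^(−0.45t) = 2, so e^(−0.45t) = 0.0668863.
−0.45·t = ln(0.0668863) = -2.7048, so t = 2.7048/0.45 = 6.0106.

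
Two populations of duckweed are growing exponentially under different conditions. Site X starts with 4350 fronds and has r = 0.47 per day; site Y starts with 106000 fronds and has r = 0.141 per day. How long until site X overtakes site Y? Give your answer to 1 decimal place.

Set 4350·e^(0.47t) = 106000·e^(0.141t).
e^((0.47 − 0.141)t) = 106000/4350 → e^(0.329·t) = 24.368.
0.329·t = ln(24.368) = 3.1933, so t = 3.1933/0.329 = 9.706.

9.7 days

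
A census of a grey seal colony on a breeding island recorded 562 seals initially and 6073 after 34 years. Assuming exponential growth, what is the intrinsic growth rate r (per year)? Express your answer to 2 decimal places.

From N(t) = N₀·e^(rt): e^(r·34) = 6073/562 = 10.806.
r·34 = ln(10.806) = 2.3801, so r = 2.3801/34 = 0.070003.

0.07 per year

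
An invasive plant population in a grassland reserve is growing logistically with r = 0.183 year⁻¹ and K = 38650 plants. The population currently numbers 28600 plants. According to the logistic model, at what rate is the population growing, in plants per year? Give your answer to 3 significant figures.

dN/dt = rN(1 − N/K) = 0.183 × 28600 × (1 − 28600/38650).
1 − 28600/38650 = 0.26003; dN/dt = 0.183 × 28600 × 0.26003 = 1360.9.

1360 plants per year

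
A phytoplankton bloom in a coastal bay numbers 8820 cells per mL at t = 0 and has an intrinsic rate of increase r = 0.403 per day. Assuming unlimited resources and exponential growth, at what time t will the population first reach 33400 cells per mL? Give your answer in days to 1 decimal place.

3.3 days

Set N₀·e^(rt) = 33400: e^(0.403·t) = 33400/8820 = 3.7868.
0.403·t = ln(3.7868) = 1.3315, so t = 1.3315/0.403 = 3.3041.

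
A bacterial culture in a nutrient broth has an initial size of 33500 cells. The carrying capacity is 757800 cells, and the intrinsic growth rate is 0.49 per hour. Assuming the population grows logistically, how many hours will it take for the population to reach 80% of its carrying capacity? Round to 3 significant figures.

A = (K − N₀)/N₀ = (757800 − 33500)/33500 = 21.621.
Solve 757800/(1 + 21.621·e^(−0.49t)) = 606240: 1 + 21.621·e^(−0.49t) = 1.25, so e^(−0.49t) = 0.0115629.
−0.49·t = ln(0.0115629) = -4.46, so t = 4.46/0.49 = 9.1019.

9.10 hours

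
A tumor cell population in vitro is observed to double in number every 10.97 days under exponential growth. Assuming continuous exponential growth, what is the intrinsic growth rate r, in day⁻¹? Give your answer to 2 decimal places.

0.06 per day

r = ln(2)/t_d = 0.6931/10.97 = 0.063186.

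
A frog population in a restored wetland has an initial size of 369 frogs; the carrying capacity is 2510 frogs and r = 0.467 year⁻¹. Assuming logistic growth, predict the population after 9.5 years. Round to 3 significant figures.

A = (K − N₀)/N₀ = (2510 − 369)/369 = 5.8022.
N(t) = K/(1 + A·e^(−rt)) = 2510/(1 + 5.8022×e^(−0.467×9.5)).
e^(−4.437) = 0.011837; denominator = 1 + 5.8022×0.011837 = 1.0687.
N = 2510/1.0687 = 2348.69.

2350 frogs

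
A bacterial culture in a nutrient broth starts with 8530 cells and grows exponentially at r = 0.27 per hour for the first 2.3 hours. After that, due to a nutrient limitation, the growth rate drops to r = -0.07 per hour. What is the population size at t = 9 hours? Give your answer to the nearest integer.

Phase 1: N(2.3) = 8530·e^(0.27×2.3) = 8530·e^0.621 = 15872.5.
Phase 2 runs for 9 − 2.3 = 6.7 hours at r = -0.07.
N(9) = 15872.5·e^(-0.07×6.7) = 15872.5·e^-0.469 = 9930.29.

9930 cells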